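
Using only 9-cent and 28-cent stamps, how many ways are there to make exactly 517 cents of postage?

Need nonnegative integers with 9j + 28k = 517.
gcd(9, 28) = 1, and 9·(-3) + 28·(1) = 1.
So (j₀, k₀) = (-1551, 517); general j = -1551 + 28t, k = 517 - 9t.
j ≥ 0 ⇒ t ≥ 56; k ≥ 0 ⇒ t ≤ 57. That's 2 values of t.

2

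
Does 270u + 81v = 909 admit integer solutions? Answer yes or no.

gcd(270, 81) = 27  (270 = 3×81 + 27, 81 = 3×27).
27 does not divide 909 (remainder 18), so no integer solutions.

no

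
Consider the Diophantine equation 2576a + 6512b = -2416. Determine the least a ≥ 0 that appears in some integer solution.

gcd(6512, 2576):
  6512 = 2·2576 + 1360
  2576 = 1·1360 + 1216
  1360 = 1·1216 + 144
  1216 = 8·144 + 64
  144 = 2·64 + 16
  64 = 4·16
so gcd(6512, 2576) = 16.
16 divides -2416, so solutions exist.
Back-substitute for Bézout coefficients:
  16 = 144 - 2·64
  ... = 2576·(-91) + 6512·(36)
Scale by -2416/16 = -151: (a₀, b₀) = (13741, -5436).
General solution: a = 13741 + 407t, b = -5436 - 161t for integer t.
a ≥ 0: smallest is 13741 mod 407 = 310 (at t = -33), with b = -123.

310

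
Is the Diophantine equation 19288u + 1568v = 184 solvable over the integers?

yes

gcd(19288, 1568):
  19288 = 12*1568 + 472
  1568 = 3*472 + 152
  472 = 3*152 + 16
  152 = 9*16 + 8
  16 = 2*8
so gcd(19288, 1568) = 8.
8 divides 184, so integer solutions exist.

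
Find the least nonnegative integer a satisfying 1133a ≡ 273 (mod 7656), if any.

no solution

gcd(7656, 1133) = 11.
11 does not divide 273, so the congruence has no solution.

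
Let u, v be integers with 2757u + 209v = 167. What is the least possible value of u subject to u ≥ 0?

93

gcd(2757, 209):
  2757 = 13·209 + 40
  209 = 5·40 + 9
  40 = 4·9 + 4
  9 = 2·4 + 1
  4 = 4·1
so gcd(2757, 209) = 1.
1 divides 167, so solutions exist.
Back-substitute for Bézout coefficients:
  1 = 9 - 2·4
  ... = 2757·(-47) + 209·(620)
Scale by 167/1 = 167: (u₀, v₀) = (-7849, 103540).
General solution: u = -7849 + 209t, v = 103540 - 2757t for integer t.
u ≥ 0: smallest is -7849 mod 209 = 93 (at t = 38), with v = -1226.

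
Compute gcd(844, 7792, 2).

2

gcd(7792, 844) = 4  (7792 = 9·844 + 196, 844 = 4·196 + 60, 196 = 3·60 + 16, 60 = 3·16 + 12, 16 = 1·12 + 4, 12 = 3·4).
gcd(4, 2) = 2.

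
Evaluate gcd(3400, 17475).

gcd(17475, 3400):
  17475 = 5·3400 + 475
  3400 = 7·475 + 75
  475 = 6·75 + 25
  75 = 3·25
so gcd(17475, 3400) = 25.

25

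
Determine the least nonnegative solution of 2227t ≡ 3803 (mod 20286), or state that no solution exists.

gcd(20286, 2227):
  20286 = 9·2227 + 243
  2227 = 9·243 + 40
  243 = 6·40 + 3
  40 = 13·3 + 1
  3 = 3·1
so gcd(20286, 2227) = 1.
1 divides 3803, so solutions exist.
Back-substitute for Bézout coefficients:
  1 = 40 - 13·3
  ... = 2227·(6595) + 20286·(-724)
So 2227·(6595) ≡ 1 (mod 20286); multiply by 3803: t ≡ 25080785 (mod 20286).
Smallest nonnegative: t = 25080785 mod 20286 = 7289.

7289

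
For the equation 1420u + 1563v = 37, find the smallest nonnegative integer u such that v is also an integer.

1366

gcd(1563, 1420):
  1563 = 1*1420 + 143
  1420 = 9*143 + 133
  143 = 1*133 + 10
  133 = 13*10 + 3
  10 = 3*3 + 1
  3 = 3*1
so gcd(1563, 1420) = 1.
1 divides 37, so solutions exist.
Back-substitute for Bézout coefficients:
  1 = 10 - 3*3
  ... = 1420*(-470) + 1563*(427)
Scale by 37/1 = 37: (u₀, v₀) = (-17390, 15799).
General solution: u = -17390 + 1563t, v = 15799 - 1420t for integer t.
u ≥ 0: smallest is -17390 mod 1563 = 1366 (at t = 12), with v = -1241.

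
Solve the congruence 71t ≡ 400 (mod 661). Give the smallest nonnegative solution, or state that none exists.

257

gcd(661, 71) = 1  (661 = 9*71 + 22, 71 = 3*22 + 5, 22 = 4*5 + 2, 5 = 2*2 + 1, 2 = 2*1).
1 divides 400, so solutions exist.
Back-substituting, 71*(270) + 661*(-29) = 1.
So 71*(270) ≡ 1 (mod 661); multiply by 400: t ≡ 108000 (mod 661).
Smallest nonnegative: t = 108000 mod 661 = 257.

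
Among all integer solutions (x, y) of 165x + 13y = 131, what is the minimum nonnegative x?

gcd(165, 13) = 1.
1 divides 131, so solutions exist.
By Bézout, 165*(3) + 13*(-38) = 1.
Scale by 131/1 = 131: (x₀, y₀) = (393, -4978).
General solution: x = 393 + 13t, y = -4978 - 165t for integer t.
x ≥ 0: smallest is 393 mod 13 = 3 (at t = -30), with y = -28.

3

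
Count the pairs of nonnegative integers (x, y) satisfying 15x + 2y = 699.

23

gcd(15, 2) = 1.
By Bézout, 15·(1) + 2·(-7) = 1.
One solution: (1, 342).
General: x = 1 + 2t, y = 342 - 15t.
x ≥ 0 ⇒ t ≥ 0; y ≥ 0 ⇒ t ≤ 22. So t ∈ [0, 22]: 23 solutions.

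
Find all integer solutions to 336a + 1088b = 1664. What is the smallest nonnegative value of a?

gcd(1088, 336) = 16.
16 divides 1664, so solutions exist.
By Bézout, 336·(13) + 1088·(-4) = 16.
Scale by 1664/16 = 104: (a₀, b₀) = (1352, -416).
General solution: a = 1352 + 68t, b = -416 - 21t for integer t.
a ≥ 0: smallest is 1352 mod 68 = 60 (at t = -19), with b = -17.

60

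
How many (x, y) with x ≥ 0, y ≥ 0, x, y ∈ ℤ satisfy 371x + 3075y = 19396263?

17

gcd(3075, 371) = 1  (3075 = 8*371 + 107, 371 = 3*107 + 50, 107 = 2*50 + 7, 50 = 7*7 + 1, 7 = 7*1).
Back-substituting, 371*(431) + 3075*(-52) = 1.
Scale by 19396263: one solution is (8359789353, -1008605676). Reduce x mod 3075: (2103, 6054).
General: x = 2103 + 3075t, y = 6054 - 371t.
x ≥ 0 ⇒ t ≥ 0; y ≥ 0 ⇒ t ≤ 16. So t ∈ [0, 16]: 17 solutions.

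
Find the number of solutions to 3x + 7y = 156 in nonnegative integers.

8

gcd(7, 3) = 1  (7 = 2·3 + 1, 3 = 3·1).
Back-substituting, 3·(-2) + 7·(1) = 1.
Scale by 156: one solution is (-312, 156). Reduce x mod 7: (3, 21).
General: x = 3 + 7t, y = 21 - 3t.
x ≥ 0 ⇒ t ≥ 0; y ≥ 0 ⇒ t ≤ 7. So t ∈ [0, 7]: 8 solutions.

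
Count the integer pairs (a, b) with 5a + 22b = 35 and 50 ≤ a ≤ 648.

gcd(22, 5):
  22 = 4·5 + 2
  5 = 2·2 + 1
  2 = 2·1
so gcd(22, 5) = 1.
Back-substitute for Bézout coefficients:
  1 = 5 - 2·2
  ... = 5·(9) + 22·(-2)
Scale by 35: particular solution (315, -70); reduce a mod 22: (7, 0).
General solution: a = 7 + 22t, b = 0 - 5t for integer t.
50 ≤ 7 + 22t ≤ 648 gives t ∈ [2, 29], which is 28 values.

28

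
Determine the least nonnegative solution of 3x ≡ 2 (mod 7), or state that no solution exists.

3

gcd(7, 3) = 1.
1 divides 2, so solutions exist.
By Bézout, 3×(-2) + 7×(1) = 1.
So 3×(-2) ≡ 1 (mod 7); multiply by 2: x ≡ -4 (mod 7).
Smallest nonnegative: x = -4 mod 7 = 3.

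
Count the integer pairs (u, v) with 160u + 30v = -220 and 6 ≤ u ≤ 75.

23

gcd(160, 30) = 10.
By Bézout, 160·(1) + 30·(-5) = 10.
Particular solution: (2, -18).
General solution: u = 2 + 3t, v = -18 - 16t for integer t.
6 ≤ 2 + 3t ≤ 75 gives t ∈ [2, 24], which is 23 values.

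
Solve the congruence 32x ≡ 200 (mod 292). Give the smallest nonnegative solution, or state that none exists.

gcd(292, 32) = 4  (292 = 9·32 + 4, 32 = 8·4).
4 divides 200, so solutions exist.
Back-substituting, 32·(-9) + 292·(1) = 4.
So 32·(-9) ≡ 4 (mod 292); multiply by 50: x ≡ -450 (mod 73).
Smallest nonnegative: x = -450 mod 73 = 61.

61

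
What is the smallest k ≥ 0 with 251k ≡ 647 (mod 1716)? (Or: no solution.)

529

gcd(1716, 251) = 1.
1 divides 647, so solutions exist.
By Bézout, 251*(335) + 1716*(-49) = 1.
So 251*(335) ≡ 1 (mod 1716); multiply by 647: k ≡ 216745 (mod 1716).
Smallest nonnegative: k = 216745 mod 1716 = 529.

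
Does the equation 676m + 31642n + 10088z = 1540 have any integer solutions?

gcd(31642, 676) = 26.
gcd(26, 10088) = 26.
26 does not divide 1540 (remainder 6), so no integer solutions.

no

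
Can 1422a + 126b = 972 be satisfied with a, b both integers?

yes

gcd(1422, 126) = 18  (1422 = 11*126 + 36, 126 = 3*36 + 18, 36 = 2*18).
18 divides 972, so integer solutions exist.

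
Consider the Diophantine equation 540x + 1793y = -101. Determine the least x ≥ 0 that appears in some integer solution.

gcd(1793, 540):
  1793 = 3·540 + 173
  540 = 3·173 + 21
  173 = 8·21 + 5
  21 = 4·5 + 1
  5 = 5·1
so gcd(1793, 540) = 1.
1 divides -101, so solutions exist.
Back-substitute for Bézout coefficients:
  1 = 21 - 4·5
  ... = 540·(342) + 1793·(-103)
Scale by -101/1 = -101: (x₀, y₀) = (-34542, 10403).
General solution: x = -34542 + 1793t, y = 10403 - 540t for integer t.
x ≥ 0: smallest is -34542 mod 1793 = 1318 (at t = 20), with y = -397.

1318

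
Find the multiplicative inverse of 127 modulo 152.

79

gcd(152, 127):
  152 = 1×127 + 25
  127 = 5×25 + 2
  25 = 12×2 + 1
  2 = 2×1
so gcd(152, 127) = 1.
Back-substitute for Bézout coefficients:
  1 = 25 - 12×2
  ... = 127×(-73) + 152×(61)
So 127×-73 ≡ 1 (mod 152), and -73 mod 152 = 79.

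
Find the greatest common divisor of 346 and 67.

1

gcd(346, 67) = 1  (346 = 5×67 + 11, 67 = 6×11 + 1, 11 = 11×1).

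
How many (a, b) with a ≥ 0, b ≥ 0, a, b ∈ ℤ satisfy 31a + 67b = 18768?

gcd(67, 31) = 1  (67 = 2×31 + 5, 31 = 6×5 + 1, 5 = 5×1).
Back-substituting, 31×(13) + 67×(-6) = 1.
Scale by 18768: one solution is (243984, -112608). Reduce a mod 67: (37, 263).
General: a = 37 + 67t, b = 263 - 31t.
a ≥ 0 ⇒ t ≥ 0; b ≥ 0 ⇒ t ≤ 8. So t ∈ [0, 8]: 9 solutions.

9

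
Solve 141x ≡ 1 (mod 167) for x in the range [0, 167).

122

gcd(167, 141) = 1  (167 = 1×141 + 26, 141 = 5×26 + 11, 26 = 2×11 + 4, 11 = 2×4 + 3, 4 = 1×3 + 1, 3 = 3×1).
Back-substituting, 141×(-45) + 167×(38) = 1.
So 141×-45 ≡ 1 (mod 167), and -45 mod 167 = 122.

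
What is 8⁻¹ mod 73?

gcd(73, 8) = 1  (73 = 9·8 + 1, 8 = 8·1).
Back-substituting, 8·(-9) + 73·(1) = 1.
So 8·-9 ≡ 1 (mod 73), and -9 mod 73 = 64.

64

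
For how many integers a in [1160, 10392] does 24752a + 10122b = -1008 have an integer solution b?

gcd(24752, 10122) = 14  (24752 = 2*10122 + 4508, 10122 = 2*4508 + 1106, 4508 = 4*1106 + 84, 1106 = 13*84 + 14, 84 = 6*14).
Back-substituting, 24752*(-119) + 10122*(291) = 14.
Scale by -72: particular solution (8568, -20952); reduce a mod 723: (615, -1504).
General solution: a = 615 + 723t, b = -1504 - 1768t for integer t.
1160 ≤ 615 + 723t ≤ 10392 gives t ∈ [1, 13], which is 13 values.

13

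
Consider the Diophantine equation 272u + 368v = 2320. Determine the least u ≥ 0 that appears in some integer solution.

18

gcd(368, 272) = 16  (368 = 1·272 + 96, 272 = 2·96 + 80, 96 = 1·80 + 16, 80 = 5·16).
16 divides 2320, so solutions exist.
Back-substituting, 272·(-4) + 368·(3) = 16.
Scale by 2320/16 = 145: (u₀, v₀) = (-580, 435).
General solution: u = -580 + 23t, v = 435 - 17t for integer t.
u ≥ 0: smallest is -580 mod 23 = 18 (at t = 26), with v = -7.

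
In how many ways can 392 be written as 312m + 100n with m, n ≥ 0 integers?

gcd(312, 100) = 4  (312 = 3*100 + 12, 100 = 8*12 + 4, 12 = 3*4).
Back-substituting, 312*(-8) + 100*(25) = 4.
Scale by 98: one solution is (-784, 2450). Reduce m mod 25: (16, -46).
General: m = 16 + 25t, n = -46 - 78t.
m ≥ 0 ⇒ t ≥ 0; n ≥ 0 ⇒ t ≤ -1. So t ∈ [0, -1]: 0 solutions.

0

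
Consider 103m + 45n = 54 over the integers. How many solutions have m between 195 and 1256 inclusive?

gcd(103, 45) = 1.
By Bézout, 103*(7) + 45*(-16) = 1.
Particular solution: (18, -40).
General solution: m = 18 + 45t, n = -40 - 103t for integer t.
195 ≤ 18 + 45t ≤ 1256 gives t ∈ [4, 27], which is 24 values.

24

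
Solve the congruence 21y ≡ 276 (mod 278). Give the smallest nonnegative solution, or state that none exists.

gcd(278, 21) = 1.
1 divides 276, so solutions exist.
By Bézout, 21*(53) + 278*(-4) = 1.
So 21*(53) ≡ 1 (mod 278); multiply by 276: y ≡ 14628 (mod 278).
Smallest nonnegative: y = 14628 mod 278 = 172.

172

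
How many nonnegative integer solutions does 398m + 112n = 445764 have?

gcd(398, 112):
  398 = 3×112 + 62
  112 = 1×62 + 50
  62 = 1×50 + 12
  50 = 4×12 + 2
  12 = 6×2
so gcd(398, 112) = 2.
Back-substitute for Bézout coefficients:
  2 = 50 - 4×12
  ... = 398×(-9) + 112×(32)
Scale by 222882: one solution is (-2005938, 7132224). Reduce m mod 56: (38, 3845).
General: m = 38 + 56t, n = 3845 - 199t.
m ≥ 0 ⇒ t ≥ 0; n ≥ 0 ⇒ t ≤ 19. So t ∈ [0, 19]: 20 solutions.

20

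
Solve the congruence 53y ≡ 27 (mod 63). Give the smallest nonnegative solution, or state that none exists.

gcd(63, 53) = 1  (63 = 1*53 + 10, 53 = 5*10 + 3, 10 = 3*3 + 1, 3 = 3*1).
1 divides 27, so solutions exist.
Back-substituting, 53*(-19) + 63*(16) = 1.
So 53*(-19) ≡ 1 (mod 63); multiply by 27: y ≡ -513 (mod 63).
Smallest nonnegative: y = -513 mod 63 = 54.

54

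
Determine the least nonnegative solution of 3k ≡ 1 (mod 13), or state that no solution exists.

gcd(13, 3):
  13 = 4·3 + 1
  3 = 3·1
so gcd(13, 3) = 1.
1 divides 1, so solutions exist.
Back-substitute for Bézout coefficients:
  1 = 13 - 4·3
  ... = 3·(-4) + 13·(1)
So 3·(-4) ≡ 1 (mod 13); multiply by 1: k ≡ -4 (mod 13).
Smallest nonnegative: k = -4 mod 13 = 9.

9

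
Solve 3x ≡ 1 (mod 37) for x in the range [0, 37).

gcd(37, 3):
  37 = 12*3 + 1
  3 = 3*1
so gcd(37, 3) = 1.
Back-substitute for Bézout coefficients:
  1 = 37 - 12*3
  ... = 3*(-12) + 37*(1)
So 3*-12 ≡ 1 (mod 37), and -12 mod 37 = 25.

25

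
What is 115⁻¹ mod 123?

46

gcd(123, 115):
  123 = 1×115 + 8
  115 = 14×8 + 3
  8 = 2×3 + 2
  3 = 1×2 + 1
  2 = 2×1
so gcd(123, 115) = 1.
Back-substitute for Bézout coefficients:
  1 = 3 - 1×2
  ... = 115×(46) + 123×(-43)
So 115×46 ≡ 1 (mod 123), and 46 mod 123 = 46.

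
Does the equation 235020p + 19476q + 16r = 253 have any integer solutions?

gcd(235020, 19476) = 12.
gcd(12, 16) = 4.
4 does not divide 253 (remainder 1), so no integer solutions.

no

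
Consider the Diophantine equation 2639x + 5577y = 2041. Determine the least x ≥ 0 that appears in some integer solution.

gcd(5577, 2639) = 13.
13 divides 2041, so solutions exist.
By Bézout, 2639·(-112) + 5577·(53) = 13.
Scale by 2041/13 = 157: (x₀, y₀) = (-17584, 8321).
General solution: x = -17584 + 429t, y = 8321 - 203t for integer t.
x ≥ 0: smallest is -17584 mod 429 = 5 (at t = 41), with y = -2.

5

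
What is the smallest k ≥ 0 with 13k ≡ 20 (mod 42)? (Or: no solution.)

8

gcd(42, 13):
  42 = 3·13 + 3
  13 = 4·3 + 1
  3 = 3·1
so gcd(42, 13) = 1.
1 divides 20, so solutions exist.
Back-substitute for Bézout coefficients:
  1 = 13 - 4·3
  ... = 13·(13) + 42·(-4)
So 13·(13) ≡ 1 (mod 42); multiply by 20: k ≡ 260 (mod 42).
Smallest nonnegative: k = 260 mod 42 = 8.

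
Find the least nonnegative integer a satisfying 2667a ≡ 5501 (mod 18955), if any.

gcd(18955, 2667):
  18955 = 7×2667 + 286
  2667 = 9×286 + 93
  286 = 3×93 + 7
  93 = 13×7 + 2
  7 = 3×2 + 1
  2 = 2×1
so gcd(18955, 2667) = 1.
1 divides 5501, so solutions exist.
Back-substitute for Bézout coefficients:
  1 = 7 - 3×2
  ... = 2667×(-8152) + 18955×(1147)
So 2667×(-8152) ≡ 1 (mod 18955); multiply by 5501: a ≡ -44844152 (mod 18955).
Smallest nonnegative: a = -44844152 mod 18955 = 3378.

3378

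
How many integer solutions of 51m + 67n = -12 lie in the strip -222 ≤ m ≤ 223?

gcd(67, 51):
  67 = 1*51 + 16
  51 = 3*16 + 3
  16 = 5*3 + 1
  3 = 3*1
so gcd(67, 51) = 1.
Back-substitute for Bézout coefficients:
  1 = 16 - 5*3
  ... = 51*(-21) + 67*(16)
Scale by -12: particular solution (252, -192); reduce m mod 67: (51, -39).
General solution: m = 51 + 67t, n = -39 - 51t for integer t.
-222 ≤ 51 + 67t ≤ 223 gives t ∈ [-4, 2], which is 7 values.

7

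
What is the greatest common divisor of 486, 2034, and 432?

gcd(2034, 486) = 18.
gcd(18, 432) = 18.

18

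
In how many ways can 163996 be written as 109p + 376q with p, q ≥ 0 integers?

gcd(376, 109) = 1  (376 = 3×109 + 49, 109 = 2×49 + 11, 49 = 4×11 + 5, 11 = 2×5 + 1, 5 = 5×1).
Back-substituting, 109×(69) + 376×(-20) = 1.
Scale by 163996: one solution is (11315724, -3279920). Reduce p mod 376: (4, 435).
General: p = 4 + 376t, q = 435 - 109t.
p ≥ 0 ⇒ t ≥ 0; q ≥ 0 ⇒ t ≤ 3. So t ∈ [0, 3]: 4 solutions.

4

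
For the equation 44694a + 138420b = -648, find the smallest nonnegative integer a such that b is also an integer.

gcd(138420, 44694):
  138420 = 3*44694 + 4338
  44694 = 10*4338 + 1314
  4338 = 3*1314 + 396
  1314 = 3*396 + 126
  396 = 3*126 + 18
  126 = 7*18
so gcd(138420, 44694) = 18.
18 divides -648, so solutions exist.
Back-substitute for Bézout coefficients:
  18 = 396 - 3*126
  ... = 44694*(-1053) + 138420*(340)
Scale by -648/18 = -36: (a₀, b₀) = (37908, -12240).
General solution: a = 37908 + 7690t, b = -12240 - 2483t for integer t.
a ≥ 0: smallest is 37908 mod 7690 = 7148 (at t = -4), with b = -2308.

7148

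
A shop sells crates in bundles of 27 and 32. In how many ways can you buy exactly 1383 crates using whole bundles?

Need nonnegative integers with 27j + 32k = 1383.
gcd(27, 32) = 1, and 27·(-13) + 32·(11) = 1.
So (j₀, k₀) = (-17979, 15213); general j = -17979 + 32t, k = 15213 - 27t.
j ≥ 0 ⇒ t ≥ 562; k ≥ 0 ⇒ t ≤ 563. That's 2 values of t.

2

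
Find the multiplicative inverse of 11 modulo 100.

91

gcd(100, 11) = 1.
By Bézout, 11*(-9) + 100*(1) = 1.
So 11*-9 ≡ 1 (mod 100), and -9 mod 100 = 91.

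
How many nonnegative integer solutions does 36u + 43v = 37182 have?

gcd(43, 36) = 1.
By Bézout, 36×(6) + 43×(-5) = 1.
One solution: (8, 858).
General: u = 8 + 43t, v = 858 - 36t.
u ≥ 0 ⇒ t ≥ 0; v ≥ 0 ⇒ t ≤ 23. So t ∈ [0, 23]: 24 solutions.

24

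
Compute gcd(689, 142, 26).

1

gcd(689, 142):
  689 = 4·142 + 121
  142 = 1·121 + 21
  121 = 5·21 + 16
  21 = 1·16 + 5
  16 = 3·5 + 1
  5 = 5·1
so gcd(689, 142) = 1.
gcd(1, 26) = 1.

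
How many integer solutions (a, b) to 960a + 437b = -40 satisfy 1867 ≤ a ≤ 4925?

gcd(960, 437) = 1.
By Bézout, 960·(-188) + 437·(413) = 1.
Particular solution: (91, -200).
General solution: a = 91 + 437t, b = -200 - 960t for integer t.
1867 ≤ 91 + 437t ≤ 4925 gives t ∈ [5, 11], which is 7 values.

7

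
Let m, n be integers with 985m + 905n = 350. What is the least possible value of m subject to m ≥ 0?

gcd(985, 905) = 5  (985 = 1*905 + 80, 905 = 11*80 + 25, 80 = 3*25 + 5, 25 = 5*5).
5 divides 350, so solutions exist.
Back-substituting, 985*(34) + 905*(-37) = 5.
Scale by 350/5 = 70: (m₀, n₀) = (2380, -2590).
General solution: m = 2380 + 181t, n = -2590 - 197t for integer t.
m ≥ 0: smallest is 2380 mod 181 = 27 (at t = -13), with n = -29.

27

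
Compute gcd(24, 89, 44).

gcd(89, 24) = 1  (89 = 3*24 + 17, 24 = 1*17 + 7, 17 = 2*7 + 3, 7 = 2*3 + 1, 3 = 3*1).
gcd(1, 44) = 1.

1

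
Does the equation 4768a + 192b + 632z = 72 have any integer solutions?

yes

gcd(4768, 192) = 32  (4768 = 24·192 + 160, 192 = 1·160 + 32, 160 = 5·32).
gcd(32, 632) = 8.
8 divides 72, so integer solutions exist.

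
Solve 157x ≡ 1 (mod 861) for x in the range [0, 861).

691

gcd(861, 157):
  861 = 5*157 + 76
  157 = 2*76 + 5
  76 = 15*5 + 1
  5 = 5*1
so gcd(861, 157) = 1.
Back-substitute for Bézout coefficients:
  1 = 76 - 15*5
  ... = 157*(-170) + 861*(31)
So 157*-170 ≡ 1 (mod 861), and -170 mod 861 = 691.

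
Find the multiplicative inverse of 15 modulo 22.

3

gcd(22, 15) = 1.
By Bézout, 15×(3) + 22×(-2) = 1.
So 15×3 ≡ 1 (mod 22), and 3 mod 22 = 3.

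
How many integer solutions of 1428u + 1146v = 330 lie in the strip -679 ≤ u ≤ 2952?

gcd(1428, 1146) = 6.
By Bézout, 1428·(-65) + 1146·(81) = 6.
Particular solution: (54, -67).
General solution: u = 54 + 191t, v = -67 - 238t for integer t.
-679 ≤ 54 + 191t ≤ 2952 gives t ∈ [-3, 15], which is 19 values.

19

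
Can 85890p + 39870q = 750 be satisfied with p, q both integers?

gcd(85890, 39870):
  85890 = 2×39870 + 6150
  39870 = 6×6150 + 2970
  6150 = 2×2970 + 210
  2970 = 14×210 + 30
  210 = 7×30
so gcd(85890, 39870) = 30.
30 divides 750, so integer solutions exist.

yes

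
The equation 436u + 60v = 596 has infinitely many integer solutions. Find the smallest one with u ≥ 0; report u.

11

gcd(436, 60):
  436 = 7*60 + 16
  60 = 3*16 + 12
  16 = 1*12 + 4
  12 = 3*4
so gcd(436, 60) = 4.
4 divides 596, so solutions exist.
Back-substitute for Bézout coefficients:
  4 = 16 - 1*12
  ... = 436*(4) + 60*(-29)
Scale by 596/4 = 149: (u₀, v₀) = (596, -4321).
General solution: u = 596 + 15t, v = -4321 - 109t for integer t.
u ≥ 0: smallest is 596 mod 15 = 11 (at t = -39), with v = -70.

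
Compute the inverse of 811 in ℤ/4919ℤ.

928

gcd(4919, 811) = 1  (4919 = 6·811 + 53, 811 = 15·53 + 16, 53 = 3·16 + 5, 16 = 3·5 + 1, 5 = 5·1).
Back-substituting, 811·(928) + 4919·(-153) = 1.
So 811·928 ≡ 1 (mod 4919), and 928 mod 4919 = 928.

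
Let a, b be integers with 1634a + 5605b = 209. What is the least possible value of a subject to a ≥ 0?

31

gcd(5605, 1634):
  5605 = 3*1634 + 703
  1634 = 2*703 + 228
  703 = 3*228 + 19
  228 = 12*19
so gcd(5605, 1634) = 19.
19 divides 209, so solutions exist.
Back-substitute for Bézout coefficients:
  19 = 703 - 3*228
  ... = 1634*(-24) + 5605*(7)
Scale by 209/19 = 11: (a₀, b₀) = (-264, 77).
General solution: a = -264 + 295t, b = 77 - 86t for integer t.
a ≥ 0: smallest is -264 mod 295 = 31 (at t = 1), with b = -9.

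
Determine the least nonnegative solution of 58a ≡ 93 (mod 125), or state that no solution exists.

21

gcd(125, 58) = 1  (125 = 2×58 + 9, 58 = 6×9 + 4, 9 = 2×4 + 1, 4 = 4×1).
1 divides 93, so solutions exist.
Back-substituting, 58×(-28) + 125×(13) = 1.
So 58×(-28) ≡ 1 (mod 125); multiply by 93: a ≡ -2604 (mod 125).
Smallest nonnegative: a = -2604 mod 125 = 21.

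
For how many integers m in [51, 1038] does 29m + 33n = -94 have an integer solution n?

30

gcd(33, 29):
  33 = 1·29 + 4
  29 = 7·4 + 1
  4 = 4·1
so gcd(33, 29) = 1.
Back-substitute for Bézout coefficients:
  1 = 29 - 7·4
  ... = 29·(8) + 33·(-7)
Scale by -94: particular solution (-752, 658); reduce m mod 33: (7, -9).
General solution: m = 7 + 33t, n = -9 - 29t for integer t.
51 ≤ 7 + 33t ≤ 1038 gives t ∈ [2, 31], which is 30 values.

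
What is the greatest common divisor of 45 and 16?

1

gcd(45, 16) = 1  (45 = 2×16 + 13, 16 = 1×13 + 3, 13 = 4×3 + 1, 3 = 3×1).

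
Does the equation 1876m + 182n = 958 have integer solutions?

no

gcd(1876, 182) = 14.
14 does not divide 958 (remainder 6), so no integer solutions.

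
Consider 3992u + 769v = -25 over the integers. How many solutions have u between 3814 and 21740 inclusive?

24

gcd(3992, 769) = 1.
By Bézout, 3992·(-68) + 769·(353) = 1.
Particular solution: (162, -841).
General solution: u = 162 + 769t, v = -841 - 3992t for integer t.
3814 ≤ 162 + 769t ≤ 21740 gives t ∈ [5, 28], which is 24 values.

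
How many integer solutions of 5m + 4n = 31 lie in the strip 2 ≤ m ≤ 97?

24

gcd(5, 4) = 1  (5 = 1·4 + 1, 4 = 4·1).
Back-substituting, 5·(1) + 4·(-1) = 1.
Scale by 31: particular solution (31, -31); reduce m mod 4: (3, 4).
General solution: m = 3 + 4t, n = 4 - 5t for integer t.
2 ≤ 3 + 4t ≤ 97 gives t ∈ [0, 23], which is 24 values.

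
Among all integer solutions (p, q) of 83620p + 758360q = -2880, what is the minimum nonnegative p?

gcd(758360, 83620):
  758360 = 9·83620 + 5780
  83620 = 14·5780 + 2700
  5780 = 2·2700 + 380
  2700 = 7·380 + 40
  380 = 9·40 + 20
  40 = 2·20
so gcd(758360, 83620) = 20.
20 divides -2880, so solutions exist.
Back-substitute for Bézout coefficients:
  20 = 380 - 9·40
  ... = 83620·(-17975) + 758360·(1982)
Scale by -2880/20 = -144: (p₀, q₀) = (2588400, -285408).
General solution: p = 2588400 + 37918t, q = -285408 - 4181t for integer t.
p ≥ 0: smallest is 2588400 mod 37918 = 9976 (at t = -68), with q = -1100.

9976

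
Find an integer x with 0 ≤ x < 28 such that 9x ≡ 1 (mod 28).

25

gcd(28, 9) = 1  (28 = 3×9 + 1, 9 = 9×1).
Back-substituting, 9×(-3) + 28×(1) = 1.
So 9×-3 ≡ 1 (mod 28), and -3 mod 28 = 25.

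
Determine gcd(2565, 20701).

gcd(20701, 2565) = 1  (20701 = 8·2565 + 181, 2565 = 14·181 + 31, 181 = 5·31 + 26, 31 = 1·26 + 5, 26 = 5·5 + 1, 5 = 5·1).

1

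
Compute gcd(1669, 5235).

1

gcd(5235, 1669) = 1  (5235 = 3×1669 + 228, 1669 = 7×228 + 73, 228 = 3×73 + 9, 73 = 8×9 + 1, 9 = 9×1).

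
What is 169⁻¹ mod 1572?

gcd(1572, 169) = 1  (1572 = 9·169 + 51, 169 = 3·51 + 16, 51 = 3·16 + 3, 16 = 5·3 + 1, 3 = 3·1).
Back-substituting, 169·(493) + 1572·(-53) = 1.
So 169·493 ≡ 1 (mod 1572), and 493 mod 1572 = 493.

493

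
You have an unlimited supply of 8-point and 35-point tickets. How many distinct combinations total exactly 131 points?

Need nonnegative integers with 8j + 35k = 131.
gcd(8, 35) = 1, and 8·(-13) + 35·(3) = 1.
So (j₀, k₀) = (-1703, 393); general j = -1703 + 35t, k = 393 - 8t.
j ≥ 0 ⇒ t ≥ 49; k ≥ 0 ⇒ t ≤ 49. That's 1 value of t.

1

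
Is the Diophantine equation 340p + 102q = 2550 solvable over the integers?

yes

gcd(340, 102) = 34.
34 divides 2550, so integer solutions exist.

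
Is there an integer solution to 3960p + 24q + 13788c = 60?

gcd(3960, 24) = 24  (3960 = 165·24).
gcd(24, 13788) = 12.
12 divides 60, so integer solutions exist.

yes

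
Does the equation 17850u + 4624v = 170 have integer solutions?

yes

gcd(17850, 4624) = 34  (17850 = 3×4624 + 3978, 4624 = 1×3978 + 646, 3978 = 6×646 + 102, 646 = 6×102 + 34, 102 = 3×34).
34 divides 170, so integer solutions exist.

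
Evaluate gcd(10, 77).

1

gcd(77, 10) = 1  (77 = 7·10 + 7, 10 = 1·7 + 3, 7 = 2·3 + 1, 3 = 3·1).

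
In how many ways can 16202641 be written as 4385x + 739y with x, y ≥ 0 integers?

gcd(4385, 739):
  4385 = 5·739 + 690
  739 = 1·690 + 49
  690 = 14·49 + 4
  49 = 12·4 + 1
  4 = 4·1
so gcd(4385, 739) = 1.
Back-substitute for Bézout coefficients:
  1 = 49 - 12·4
  ... = 4385·(-181) + 739·(1074)
Scale by 16202641: one solution is (-2932678021, 17401636434). Reduce x mod 739: (617, 18264).
General: x = 617 + 739t, y = 18264 - 4385t.
x ≥ 0 ⇒ t ≥ 0; y ≥ 0 ⇒ t ≤ 4. So t ∈ [0, 4]: 5 solutions.

5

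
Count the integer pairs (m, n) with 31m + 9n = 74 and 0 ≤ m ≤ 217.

24

gcd(31, 9):
  31 = 3·9 + 4
  9 = 2·4 + 1
  4 = 4·1
so gcd(31, 9) = 1.
Back-substitute for Bézout coefficients:
  1 = 9 - 2·4
  ... = 31·(-2) + 9·(7)
Scale by 74: particular solution (-148, 518); reduce m mod 9: (5, -9).
General solution: m = 5 + 9t, n = -9 - 31t for integer t.
0 ≤ 5 + 9t ≤ 217 gives t ∈ [0, 23], which is 24 values.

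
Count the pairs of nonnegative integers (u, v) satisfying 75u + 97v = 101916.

gcd(97, 75) = 1  (97 = 1·75 + 22, 75 = 3·22 + 9, 22 = 2·9 + 4, 9 = 2·4 + 1, 4 = 4·1).
Back-substituting, 75·(22) + 97·(-17) = 1.
Scale by 101916: one solution is (2242152, -1732572). Reduce u mod 97: (94, 978).
General: u = 94 + 97t, v = 978 - 75t.
u ≥ 0 ⇒ t ≥ 0; v ≥ 0 ⇒ t ≤ 13. So t ∈ [0, 13]: 14 solutions.

14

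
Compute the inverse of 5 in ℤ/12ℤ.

gcd(12, 5) = 1.
By Bézout, 5·(5) + 12·(-2) = 1.
So 5·5 ≡ 1 (mod 12), and 5 mod 12 = 5.

5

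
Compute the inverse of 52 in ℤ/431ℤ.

gcd(431, 52) = 1  (431 = 8*52 + 15, 52 = 3*15 + 7, 15 = 2*7 + 1, 7 = 7*1).
Back-substituting, 52*(-58) + 431*(7) = 1.
So 52*-58 ≡ 1 (mod 431), and -58 mod 431 = 373.

373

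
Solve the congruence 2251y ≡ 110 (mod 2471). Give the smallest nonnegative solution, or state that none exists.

1235

gcd(2471, 2251) = 1.
1 divides 110, so solutions exist.
By Bézout, 2251*(-775) + 2471*(706) = 1.
So 2251*(-775) ≡ 1 (mod 2471); multiply by 110: y ≡ -85250 (mod 2471).
Smallest nonnegative: y = -85250 mod 2471 = 1235.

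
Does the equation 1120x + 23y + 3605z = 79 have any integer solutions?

gcd(1120, 23):
  1120 = 48*23 + 16
  23 = 1*16 + 7
  16 = 2*7 + 2
  7 = 3*2 + 1
  2 = 2*1
so gcd(1120, 23) = 1.
gcd(1, 3605) = 1.
1 divides 79, so integer solutions exist.

yes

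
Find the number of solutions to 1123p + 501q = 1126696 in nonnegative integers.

2

gcd(1123, 501):
  1123 = 2·501 + 121
  501 = 4·121 + 17
  121 = 7·17 + 2
  17 = 8·2 + 1
  2 = 2·1
so gcd(1123, 501) = 1.
Back-substitute for Bézout coefficients:
  1 = 17 - 8·2
  ... = 1123·(-236) + 501·(529)
Scale by 1126696: one solution is (-265900256, 596022184). Reduce p mod 501: (484, 1164).
General: p = 484 + 501t, q = 1164 - 1123t.
p ≥ 0 ⇒ t ≥ 0; q ≥ 0 ⇒ t ≤ 1. So t ∈ [0, 1]: 2 solutions.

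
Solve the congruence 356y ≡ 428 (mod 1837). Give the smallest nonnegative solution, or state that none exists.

1735

gcd(1837, 356):
  1837 = 5*356 + 57
  356 = 6*57 + 14
  57 = 4*14 + 1
  14 = 14*1
so gcd(1837, 356) = 1.
1 divides 428, so solutions exist.
Back-substitute for Bézout coefficients:
  1 = 57 - 4*14
  ... = 356*(-129) + 1837*(25)
So 356*(-129) ≡ 1 (mod 1837); multiply by 428: y ≡ -55212 (mod 1837).
Smallest nonnegative: y = -55212 mod 1837 = 1735.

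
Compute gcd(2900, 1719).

gcd(2900, 1719):
  2900 = 1*1719 + 1181
  1719 = 1*1181 + 538
  1181 = 2*538 + 105
  538 = 5*105 + 13
  105 = 8*13 + 1
  13 = 13*1
so gcd(2900, 1719) = 1.

1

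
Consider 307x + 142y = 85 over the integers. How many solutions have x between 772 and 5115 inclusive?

31

gcd(307, 142) = 1.
By Bézout, 307·(-37) + 142·(80) = 1.
Particular solution: (121, -261).
General solution: x = 121 + 142t, y = -261 - 307t for integer t.
772 ≤ 121 + 142t ≤ 5115 gives t ∈ [5, 35], which is 31 values.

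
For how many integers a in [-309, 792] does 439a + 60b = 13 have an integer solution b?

gcd(439, 60):
  439 = 7·60 + 19
  60 = 3·19 + 3
  19 = 6·3 + 1
  3 = 3·1
so gcd(439, 60) = 1.
Back-substitute for Bézout coefficients:
  1 = 19 - 6·3
  ... = 439·(19) + 60·(-139)
Scale by 13: particular solution (247, -1807); reduce a mod 60: (7, -51).
General solution: a = 7 + 60t, b = -51 - 439t for integer t.
-309 ≤ 7 + 60t ≤ 792 gives t ∈ [-5, 13], which is 19 values.

19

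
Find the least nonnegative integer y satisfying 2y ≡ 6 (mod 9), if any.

3

gcd(9, 2):
  9 = 4*2 + 1
  2 = 2*1
so gcd(9, 2) = 1.
1 divides 6, so solutions exist.
Back-substitute for Bézout coefficients:
  1 = 9 - 4*2
  ... = 2*(-4) + 9*(1)
So 2*(-4) ≡ 1 (mod 9); multiply by 6: y ≡ -24 (mod 9).
Smallest nonnegative: y = -24 mod 9 = 3.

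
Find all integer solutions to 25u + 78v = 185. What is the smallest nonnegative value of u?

23

gcd(78, 25):
  78 = 3·25 + 3
  25 = 8·3 + 1
  3 = 3·1
so gcd(78, 25) = 1.
1 divides 185, so solutions exist.
Back-substitute for Bézout coefficients:
  1 = 25 - 8·3
  ... = 25·(25) + 78·(-8)
Scale by 185/1 = 185: (u₀, v₀) = (4625, -1480).
General solution: u = 4625 + 78t, v = -1480 - 25t for integer t.
u ≥ 0: smallest is 4625 mod 78 = 23 (at t = -59), with v = -5.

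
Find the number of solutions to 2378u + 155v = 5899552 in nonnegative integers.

16

gcd(2378, 155) = 1  (2378 = 15×155 + 53, 155 = 2×53 + 49, 53 = 1×49 + 4, 49 = 12×4 + 1, 4 = 4×1).
Back-substituting, 2378×(-38) + 155×(583) = 1.
Scale by 5899552: one solution is (-224182976, 3439438816). Reduce u mod 155: (34, 37540).
General: u = 34 + 155t, v = 37540 - 2378t.
u ≥ 0 ⇒ t ≥ 0; v ≥ 0 ⇒ t ≤ 15. So t ∈ [0, 15]: 16 solutions.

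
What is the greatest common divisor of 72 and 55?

1

gcd(72, 55):
  72 = 1·55 + 17
  55 = 3·17 + 4
  17 = 4·4 + 1
  4 = 4·1
so gcd(72, 55) = 1.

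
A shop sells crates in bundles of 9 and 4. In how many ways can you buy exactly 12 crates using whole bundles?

Need nonnegative integers with 9j + 4k = 12.
gcd(9, 4) = 1, and 9·(1) + 4·(-2) = 1.
So (j₀, k₀) = (12, -24); general j = 12 + 4t, k = -24 - 9t.
j ≥ 0 ⇒ t ≥ -3; k ≥ 0 ⇒ t ≤ -3. That's 1 value of t.

1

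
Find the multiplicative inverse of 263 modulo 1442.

1283

gcd(1442, 263) = 1.
By Bézout, 263*(-159) + 1442*(29) = 1.
So 263*-159 ≡ 1 (mod 1442), and -159 mod 1442 = 1283.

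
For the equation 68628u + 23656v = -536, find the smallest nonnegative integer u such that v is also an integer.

gcd(68628, 23656):
  68628 = 2×23656 + 21316
  23656 = 1×21316 + 2340
  21316 = 9×2340 + 256
  2340 = 9×256 + 36
  256 = 7×36 + 4
  36 = 9×4
so gcd(68628, 23656) = 4.
4 divides -536, so solutions exist.
Back-substitute for Bézout coefficients:
  4 = 256 - 7×36
  ... = 68628×(647) + 23656×(-1877)
Scale by -536/4 = -134: (u₀, v₀) = (-86698, 251518).
General solution: u = -86698 + 5914t, v = 251518 - 17157t for integer t.
u ≥ 0: smallest is -86698 mod 5914 = 2012 (at t = 15), with v = -5837.

2012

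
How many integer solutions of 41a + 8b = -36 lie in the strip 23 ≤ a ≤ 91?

gcd(41, 8):
  41 = 5*8 + 1
  8 = 8*1
so gcd(41, 8) = 1.
Back-substitute for Bézout coefficients:
  1 = 41 - 5*8
  ... = 41*(1) + 8*(-5)
Scale by -36: particular solution (-36, 180); reduce a mod 8: (4, -25).
General solution: a = 4 + 8t, b = -25 - 41t for integer t.
23 ≤ 4 + 8t ≤ 91 gives t ∈ [3, 10], which is 8 values.

8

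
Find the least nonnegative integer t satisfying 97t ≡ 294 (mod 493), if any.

gcd(493, 97):
  493 = 5·97 + 8
  97 = 12·8 + 1
  8 = 8·1
so gcd(493, 97) = 1.
1 divides 294, so solutions exist.
Back-substitute for Bézout coefficients:
  1 = 97 - 12·8
  ... = 97·(61) + 493·(-12)
So 97·(61) ≡ 1 (mod 493); multiply by 294: t ≡ 17934 (mod 493).
Smallest nonnegative: t = 17934 mod 493 = 186.

186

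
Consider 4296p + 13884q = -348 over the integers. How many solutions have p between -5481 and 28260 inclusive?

gcd(13884, 4296) = 12  (13884 = 3×4296 + 996, 4296 = 4×996 + 312, 996 = 3×312 + 60, 312 = 5×60 + 12, 60 = 5×12).
Back-substituting, 4296×(223) + 13884×(-69) = 12.
Scale by -29: particular solution (-6467, 2001); reduce p mod 1157: (475, -147).
General solution: p = 475 + 1157t, q = -147 - 358t for integer t.
-5481 ≤ 475 + 1157t ≤ 28260 gives t ∈ [-5, 24], which is 30 values.

30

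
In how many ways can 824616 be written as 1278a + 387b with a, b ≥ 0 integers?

15

gcd(1278, 387) = 9.
By Bézout, 1278·(10) + 387·(-33) = 9.
One solution: (39, 2002).
General: a = 39 + 43t, b = 2002 - 142t.
a ≥ 0 ⇒ t ≥ 0; b ≥ 0 ⇒ t ≤ 14. So t ∈ [0, 14]: 15 solutions.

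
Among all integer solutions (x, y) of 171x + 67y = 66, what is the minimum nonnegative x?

gcd(171, 67) = 1.
1 divides 66, so solutions exist.
By Bézout, 171*(29) + 67*(-74) = 1.
Scale by 66/1 = 66: (x₀, y₀) = (1914, -4884).
General solution: x = 1914 + 67t, y = -4884 - 171t for integer t.
x ≥ 0: smallest is 1914 mod 67 = 38 (at t = -28), with y = -96.

38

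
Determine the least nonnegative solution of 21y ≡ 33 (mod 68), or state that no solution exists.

gcd(68, 21) = 1.
1 divides 33, so solutions exist.
By Bézout, 21·(13) + 68·(-4) = 1.
So 21·(13) ≡ 1 (mod 68); multiply by 33: y ≡ 429 (mod 68).
Smallest nonnegative: y = 429 mod 68 = 21.

21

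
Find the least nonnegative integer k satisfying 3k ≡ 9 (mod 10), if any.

gcd(10, 3):
  10 = 3·3 + 1
  3 = 3·1
so gcd(10, 3) = 1.
1 divides 9, so solutions exist.
Back-substitute for Bézout coefficients:
  1 = 10 - 3·3
  ... = 3·(-3) + 10·(1)
So 3·(-3) ≡ 1 (mod 10); multiply by 9: k ≡ -27 (mod 10).
Smallest nonnegative: k = -27 mod 10 = 3.

3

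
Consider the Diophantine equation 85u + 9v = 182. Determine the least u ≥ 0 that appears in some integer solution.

gcd(85, 9) = 1  (85 = 9·9 + 4, 9 = 2·4 + 1, 4 = 4·1).
1 divides 182, so solutions exist.
Back-substituting, 85·(-2) + 9·(19) = 1.
Scale by 182/1 = 182: (u₀, v₀) = (-364, 3458).
General solution: u = -364 + 9t, v = 3458 - 85t for integer t.
u ≥ 0: smallest is -364 mod 9 = 5 (at t = 41), with v = -27.

5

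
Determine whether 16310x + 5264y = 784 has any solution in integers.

yes

gcd(16310, 5264) = 14.
14 divides 784, so integer solutions exist.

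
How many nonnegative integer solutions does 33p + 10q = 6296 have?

gcd(33, 10) = 1.
By Bézout, 33*(-3) + 10*(10) = 1.
One solution: (2, 623).
General: p = 2 + 10t, q = 623 - 33t.
p ≥ 0 ⇒ t ≥ 0; q ≥ 0 ⇒ t ≤ 18. So t ∈ [0, 18]: 19 solutions.

19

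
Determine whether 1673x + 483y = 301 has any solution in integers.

gcd(1673, 483) = 7.
7 divides 301, so integer solutions exist.

yes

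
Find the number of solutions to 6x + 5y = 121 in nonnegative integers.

4

gcd(6, 5) = 1  (6 = 1*5 + 1, 5 = 5*1).
Back-substituting, 6*(1) + 5*(-1) = 1.
Scale by 121: one solution is (121, -121). Reduce x mod 5: (1, 23).
General: x = 1 + 5t, y = 23 - 6t.
x ≥ 0 ⇒ t ≥ 0; y ≥ 0 ⇒ t ≤ 3. So t ∈ [0, 3]: 4 solutions.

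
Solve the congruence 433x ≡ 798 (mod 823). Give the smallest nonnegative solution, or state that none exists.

707

gcd(823, 433):
  823 = 1×433 + 390
  433 = 1×390 + 43
  390 = 9×43 + 3
  43 = 14×3 + 1
  3 = 3×1
so gcd(823, 433) = 1.
1 divides 798, so solutions exist.
Back-substitute for Bézout coefficients:
  1 = 43 - 14×3
  ... = 433×(268) + 823×(-141)
So 433×(268) ≡ 1 (mod 823); multiply by 798: x ≡ 213864 (mod 823).
Smallest nonnegative: x = 213864 mod 823 = 707.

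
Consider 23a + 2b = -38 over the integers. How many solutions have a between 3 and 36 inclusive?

17

gcd(23, 2) = 1  (23 = 11·2 + 1, 2 = 2·1).
Back-substituting, 23·(1) + 2·(-11) = 1.
Scale by -38: particular solution (-38, 418); reduce a mod 2: (0, -19).
General solution: a = 0 + 2t, b = -19 - 23t for integer t.
3 ≤ 0 + 2t ≤ 36 gives t ∈ [2, 18], which is 17 values.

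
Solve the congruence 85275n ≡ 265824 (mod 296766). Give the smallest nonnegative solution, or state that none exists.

19878

gcd(296766, 85275) = 9.
9 divides 265824, so solutions exist.
By Bézout, 85275·(-15831) + 296766·(4549) = 9.
So 85275·(-15831) ≡ 9 (mod 296766); multiply by 29536: n ≡ -467584416 (mod 32974).
Smallest nonnegative: n = -467584416 mod 32974 = 19878.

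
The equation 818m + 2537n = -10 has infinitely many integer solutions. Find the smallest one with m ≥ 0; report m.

2140

gcd(2537, 818) = 1  (2537 = 3·818 + 83, 818 = 9·83 + 71, 83 = 1·71 + 12, 71 = 5·12 + 11, 12 = 1·11 + 1, 11 = 11·1).
1 divides -10, so solutions exist.
Back-substituting, 818·(-214) + 2537·(69) = 1.
Scale by -10/1 = -10: (m₀, n₀) = (2140, -690).
General solution: m = 2140 + 2537t, n = -690 - 818t for integer t.
m ≥ 0: smallest is 2140 mod 2537 = 2140 (at t = 0), with n = -690.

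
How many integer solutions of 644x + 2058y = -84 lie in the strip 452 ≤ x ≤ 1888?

10

gcd(2058, 644) = 14.
By Bézout, 644×(16) + 2058×(-5) = 14.
Particular solution: (51, -16).
General solution: x = 51 + 147t, y = -16 - 46t for integer t.
452 ≤ 51 + 147t ≤ 1888 gives t ∈ [3, 12], which is 10 values.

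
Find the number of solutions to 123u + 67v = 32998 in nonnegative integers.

gcd(123, 67) = 1  (123 = 1*67 + 56, 67 = 1*56 + 11, 56 = 5*11 + 1, 11 = 11*1).
Back-substituting, 123*(6) + 67*(-11) = 1.
Scale by 32998: one solution is (197988, -362978). Reduce u mod 67: (3, 487).
General: u = 3 + 67t, v = 487 - 123t.
u ≥ 0 ⇒ t ≥ 0; v ≥ 0 ⇒ t ≤ 3. So t ∈ [0, 3]: 4 solutions.

4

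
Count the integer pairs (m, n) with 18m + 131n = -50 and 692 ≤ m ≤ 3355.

gcd(131, 18):
  131 = 7*18 + 5
  18 = 3*5 + 3
  5 = 1*3 + 2
  3 = 1*2 + 1
  2 = 2*1
so gcd(131, 18) = 1.
Back-substitute for Bézout coefficients:
  1 = 3 - 1*2
  ... = 18*(51) + 131*(-7)
Scale by -50: particular solution (-2550, 350); reduce m mod 131: (70, -10).
General solution: m = 70 + 131t, n = -10 - 18t for integer t.
692 ≤ 70 + 131t ≤ 3355 gives t ∈ [5, 25], which is 21 values.

21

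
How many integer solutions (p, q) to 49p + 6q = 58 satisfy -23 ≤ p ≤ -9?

2

gcd(49, 6):
  49 = 8×6 + 1
  6 = 6×1
so gcd(49, 6) = 1.
Back-substitute for Bézout coefficients:
  1 = 49 - 8×6
  ... = 49×(1) + 6×(-8)
Scale by 58: particular solution (58, -464); reduce p mod 6: (4, -23).
General solution: p = 4 + 6t, q = -23 - 49t for integer t.
-23 ≤ 4 + 6t ≤ -9 gives t ∈ [-4, -3], which is 2 values.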